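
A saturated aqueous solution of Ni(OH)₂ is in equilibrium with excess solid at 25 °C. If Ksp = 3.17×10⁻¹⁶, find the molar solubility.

4.30×10⁻⁶ M

Ni(OH)₂(s) ⇌ Ni²⁺(aq) + 2 OH⁻(aq)
With molar solubility s: [Ni²⁺] = s, [OH⁻] = 2s.
Ksp = [Ni²⁺][OH⁻]^2 = s · (2s)^2 = 4s^3
4s^3 = 3.17×10⁻¹⁶  ⇒  s^3 = 7.93×10⁻¹⁷
s = (7.93×10⁻¹⁷)^(1/3) = 4.30×10⁻⁶ M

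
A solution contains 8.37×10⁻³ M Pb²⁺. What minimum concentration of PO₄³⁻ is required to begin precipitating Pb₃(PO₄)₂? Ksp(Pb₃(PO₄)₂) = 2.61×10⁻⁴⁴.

2.11×10⁻¹⁹ M

A salt starts to precipitate once the ion product Q reaches its Ksp.
Pb₃(PO₄)₂(s) ⇌ 3 Pb²⁺(aq) + 2 PO₄³⁻(aq)
Ksp = [Pb²⁺]^3[PO₄³⁻]^2 = [PO₄³⁻]^2(8.37×10⁻³)^3
[PO₄³⁻]^2 = 2.61×10⁻⁴⁴ / (8.37×10⁻³)^3 = 4.45×10⁻³⁸
[PO₄³⁻] = 2.11×10⁻¹⁹ M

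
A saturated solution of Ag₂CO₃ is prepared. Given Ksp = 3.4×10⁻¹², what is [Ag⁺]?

1.9×10⁻⁴ M

Ag₂CO₃(s) ⇌ 2 Ag⁺(aq) + CO₃²⁻(aq)
For each mole of Ag₂CO₃ that dissolves per liter, [Ag⁺] = 2s and [CO₃²⁻] = s; let s denote this solubility.
Ksp = [Ag⁺]^2[CO₃²⁻] = (2s)^2 · s = 4s^3 = 3.4×10⁻¹²
s = 9.5×10⁻⁵ mol L⁻¹
[Ag⁺] = 2s = 1.9×10⁻⁴ mol L⁻¹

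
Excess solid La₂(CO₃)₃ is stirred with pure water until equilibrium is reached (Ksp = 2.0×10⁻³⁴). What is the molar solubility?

7.1×10⁻⁸ M

La₂(CO₃)₃(s) ⇌ 2 La³⁺(aq) + 3 CO₃²⁻(aq)
Call the molar solubility s, so that [La³⁺] = 2s and [CO₃²⁻] = 3s.
Ksp = [La³⁺]^2[CO₃²⁻]^3 = (2s)^2 · (3s)^3 = 108s^5
108s^5 = 2.0×10⁻³⁴  ⇒  s^5 = 1.9×10⁻³⁶
s = (1.9×10⁻³⁶)^(1/5) = 7.1×10⁻⁸ mol L⁻¹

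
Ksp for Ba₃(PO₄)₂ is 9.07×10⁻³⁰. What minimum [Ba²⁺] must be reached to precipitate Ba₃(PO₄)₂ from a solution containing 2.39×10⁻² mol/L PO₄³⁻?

2.51×10⁻⁹ M

The threshold for precipitation is Q = Ksp.
Ba₃(PO₄)₂(s) ⇌ 3 Ba²⁺(aq) + 2 PO₄³⁻(aq)
Ksp = [Ba²⁺]^3[PO₄³⁻]^2 = [Ba²⁺]^3(2.39×10⁻²)^2
[Ba²⁺]^3 = 9.07×10⁻³⁰ / (2.39×10⁻²)^2 = 1.59×10⁻²⁶
[Ba²⁺] = 2.51×10⁻⁹ mol/L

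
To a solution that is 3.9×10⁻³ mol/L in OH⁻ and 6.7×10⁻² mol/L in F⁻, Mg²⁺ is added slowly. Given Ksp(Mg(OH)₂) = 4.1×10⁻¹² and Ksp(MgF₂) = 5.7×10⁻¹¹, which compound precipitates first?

MgF₂

Each salt precipitates once Q = Ksp for that salt.
For Mg(OH)₂: [Mg²⁺] = (Ksp/[OH⁻]^2) = 2.7×10⁻⁷ mol/L
For MgF₂: [Mg²⁺] = (Ksp/[F⁻]^2) = 1.3×10⁻⁸ mol/L
Since MgF₂ needs less Mg²⁺ to reach saturation, it precipitates first.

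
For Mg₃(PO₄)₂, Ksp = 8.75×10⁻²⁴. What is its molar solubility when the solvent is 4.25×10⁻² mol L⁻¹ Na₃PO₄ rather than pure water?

Mg₃(PO₄)₂(s) ⇌ 3 Mg²⁺(aq) + 2 PO₄³⁻(aq)
Let s be the solubility of Mg₃(PO₄)₂ here. The common ion gives [PO₄³⁻] ≈ 4.25×10⁻² mol L⁻¹, and [Mg²⁺] = 3s.
Ksp = [Mg²⁺]^3[PO₄³⁻]^2 = (3s)^3(4.25×10⁻²)^2
(3s)^3 = 8.75×10⁻²⁴ / (4.25×10⁻²)^2 = 4.84×10⁻²¹
s = 5.64×10⁻⁸ mol L⁻¹

5.64×10⁻⁸ M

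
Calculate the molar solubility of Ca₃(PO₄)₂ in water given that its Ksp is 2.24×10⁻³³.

1.16×10⁻⁷ M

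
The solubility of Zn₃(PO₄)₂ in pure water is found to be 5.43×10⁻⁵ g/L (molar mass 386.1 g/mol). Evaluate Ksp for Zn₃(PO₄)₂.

Ksp = 5.94×10⁻³³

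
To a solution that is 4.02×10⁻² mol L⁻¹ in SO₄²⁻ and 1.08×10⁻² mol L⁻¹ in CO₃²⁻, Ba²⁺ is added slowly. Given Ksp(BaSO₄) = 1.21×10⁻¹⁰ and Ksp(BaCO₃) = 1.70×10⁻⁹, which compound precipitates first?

BaSO₄

A salt starts to precipitate once the ion product Q reaches its Ksp.
For BaSO₄: [Ba²⁺] = (Ksp/[SO₄²⁻]) = 3.01×10⁻⁹ mol L⁻¹
For BaCO₃: [Ba²⁺] = (Ksp/[CO₃²⁻]) = 1.57×10⁻⁷ mol L⁻¹
The smaller threshold [Ba²⁺] is reached first, so BaSO₄ precipitates first.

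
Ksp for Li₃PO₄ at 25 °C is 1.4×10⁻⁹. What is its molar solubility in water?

2.7×10⁻³ M

Li₃PO₄(s) ⇌ 3 Li⁺(aq) + PO₄³⁻(aq)
If s mol/L of Li₃PO₄ dissolves, [Li⁺] = 3s and [PO₄³⁻] = s.
Ksp = [Li⁺]^3[PO₄³⁻] = (3s)^3 · s = 27s^4
27s^4 = 1.4×10⁻⁹  ⇒  s^4 = 5.2×10⁻¹¹
s = 2.7×10⁻³ M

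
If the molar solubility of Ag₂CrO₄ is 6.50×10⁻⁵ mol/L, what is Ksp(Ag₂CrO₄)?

Ksp = 1.10×10⁻¹²

Ag₂CrO₄(s) ⇌ 2 Ag⁺(aq) + CrO₄²⁻(aq)
If s mol/L of Ag₂CrO₄ dissolves, [Ag⁺] = 2s and [CrO₄²⁻] = s.
Ksp = [Ag⁺]^2[CrO₄²⁻] = (2s)^2 · s = 4s^3
Ksp = 4 × (6.50×10⁻⁵)^3 = 1.10×10⁻¹²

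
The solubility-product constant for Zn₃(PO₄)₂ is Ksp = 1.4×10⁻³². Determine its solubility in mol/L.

Zn₃(PO₄)₂(s) ⇌ 3 Zn²⁺(aq) + 2 PO₄³⁻(aq)
With molar solubility s: [Zn²⁺] = 3s, [PO₄³⁻] = 2s.
Ksp = [Zn²⁺]^3[PO₄³⁻]^2 = (3s)^3 · (2s)^2 = 108s^5
108s^5 = 1.4×10⁻³²  ⇒  s^5 = 1.3×10⁻³⁴
s = 1.7×10⁻⁷ M

1.7×10⁻⁷ M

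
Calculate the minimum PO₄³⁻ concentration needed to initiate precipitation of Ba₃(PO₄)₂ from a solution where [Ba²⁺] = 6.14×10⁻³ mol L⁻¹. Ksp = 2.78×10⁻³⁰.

A salt starts to precipitate once the ion product Q reaches its Ksp.
Ba₃(PO₄)₂(s) ⇌ 3 Ba²⁺(aq) + 2 PO₄³⁻(aq)
Ksp = [Ba²⁺]^3[PO₄³⁻]^2 = [PO₄³⁻]^2(6.14×10⁻³)^3
[PO₄³⁻]^2 = 2.78×10⁻³⁰ / (6.14×10⁻³)^3 = 1.20×10⁻²³
[PO₄³⁻] = 3.47×10⁻¹² mol L⁻¹

3.47×10⁻¹² M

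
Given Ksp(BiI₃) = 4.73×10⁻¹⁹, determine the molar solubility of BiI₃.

BiI₃(s) ⇌ Bi³⁺(aq) + 3 I⁻(aq)
Call the molar solubility s, so that [Bi³⁺] = s and [I⁻] = 3s.
Ksp = [Bi³⁺][I⁻]^3 = s · (3s)^3 = 27s^4
27s^4 = 4.73×10⁻¹⁹  ⇒  s^4 = 1.75×10⁻²⁰
s = 1.15×10⁻⁵ mol/L

1.15×10⁻⁵ M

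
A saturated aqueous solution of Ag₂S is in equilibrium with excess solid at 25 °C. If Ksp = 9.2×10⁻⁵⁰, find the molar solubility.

Ag₂S(s) ⇌ 2 Ag⁺(aq) + S²⁻(aq)
If s mol/L of Ag₂S dissolves, [Ag⁺] = 2s and [S²⁻] = s.
Ksp = [Ag⁺]^2[S²⁻] = (2s)^2 · s = 4s^3
4s^3 = 9.2×10⁻⁵⁰  ⇒  s^3 = 2.3×10⁻⁵⁰
s = (2.3×10⁻⁵⁰)^(1/3) = 2.8×10⁻¹⁷ mol/L

2.8×10⁻¹⁷ M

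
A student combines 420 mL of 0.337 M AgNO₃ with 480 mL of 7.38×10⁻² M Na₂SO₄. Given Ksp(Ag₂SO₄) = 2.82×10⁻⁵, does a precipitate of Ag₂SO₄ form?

Yes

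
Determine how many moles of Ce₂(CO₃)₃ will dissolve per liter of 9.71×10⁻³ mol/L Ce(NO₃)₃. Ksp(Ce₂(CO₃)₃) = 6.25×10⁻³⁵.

Ce₂(CO₃)₃(s) ⇌ 2 Ce³⁺(aq) + 3 CO₃²⁻(aq)
The solution already contains Ce³⁺ at 9.71×10⁻³ mol/L. Let s be the molar solubility of Ce₂(CO₃)₃.
[Ce³⁺] ≈ 9.71×10⁻³ mol/L (common ion dominates); [CO₃²⁻] = 3s.
Ksp = [Ce³⁺]^2[CO₃²⁻]^3 = (9.71×10⁻³)^2(3s)^3
(3s)^3 = 6.25×10⁻³⁵ / (9.71×10⁻³)^2 = 6.63×10⁻³¹
s = 2.91×10⁻¹¹ mol/L

2.91×10⁻¹¹ M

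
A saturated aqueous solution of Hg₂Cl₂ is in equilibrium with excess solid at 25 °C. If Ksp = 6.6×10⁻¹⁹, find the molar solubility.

5.5×10⁻⁷ M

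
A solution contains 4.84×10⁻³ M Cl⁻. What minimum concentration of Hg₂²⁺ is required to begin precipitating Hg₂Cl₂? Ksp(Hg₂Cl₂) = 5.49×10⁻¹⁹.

A salt starts to precipitate once the ion product Q reaches its Ksp.
Hg₂Cl₂(s) ⇌ Hg₂²⁺(aq) + 2 Cl⁻(aq)
Ksp = [Hg₂²⁺][Cl⁻]^2 = [Hg₂²⁺](4.84×10⁻³)^2
[Hg₂²⁺] = 5.49×10⁻¹⁹ / (4.84×10⁻³)^2 = 2.34×10⁻¹⁴
[Hg₂²⁺] = 2.34×10⁻¹⁴ M

2.34×10⁻¹⁴ M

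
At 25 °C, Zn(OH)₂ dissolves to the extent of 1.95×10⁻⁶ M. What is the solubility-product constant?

Zn(OH)₂(s) ⇌ Zn²⁺(aq) + 2 OH⁻(aq)
For each mole of Zn(OH)₂ that dissolves per liter, [Zn²⁺] = s and [OH⁻] = 2s; let s denote this solubility.
Ksp = [Zn²⁺][OH⁻]^2 = s · (2s)^2 = 4s^3
Ksp = 4 × (1.95×10⁻⁶)^3 = 2.97×10⁻¹⁷

Ksp = 2.97×10⁻¹⁷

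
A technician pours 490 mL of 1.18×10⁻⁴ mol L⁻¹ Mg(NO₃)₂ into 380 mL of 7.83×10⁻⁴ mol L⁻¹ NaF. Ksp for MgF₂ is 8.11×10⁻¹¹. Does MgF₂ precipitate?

Total volume after mixing = 490 + 380 = 870 mL.
[Mg²⁺] = (1.18×10⁻⁴)(490)/870 = 6.65×10⁻⁵ mol L⁻¹
[F⁻] = (7.83×10⁻⁴)(380)/870 = 3.42×10⁻⁴ mol L⁻¹
Q = [Mg²⁺][F⁻]^2 = 7.77×10⁻¹²
Q < Ksp (7.77×10⁻¹² vs 8.11×10⁻¹¹); the solution remains unsaturated and no precipitate forms.

No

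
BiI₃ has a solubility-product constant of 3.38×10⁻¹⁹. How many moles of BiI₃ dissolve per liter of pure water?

BiI₃(s) ⇌ Bi³⁺(aq) + 3 I⁻(aq)
For each mole of BiI₃ that dissolves per liter, [Bi³⁺] = s and [I⁻] = 3s; let s denote this solubility.
Ksp = [Bi³⁺][I⁻]^3 = s · (3s)^3 = 27s^4
27s^4 = 3.38×10⁻¹⁹  ⇒  s^4 = 1.25×10⁻²⁰
s = (1.25×10⁻²⁰)^(1/4) = 1.06×10⁻⁵ M

1.06×10⁻⁵ M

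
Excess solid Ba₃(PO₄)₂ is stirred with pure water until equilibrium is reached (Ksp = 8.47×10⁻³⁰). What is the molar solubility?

Ba₃(PO₄)₂(s) ⇌ 3 Ba²⁺(aq) + 2 PO₄³⁻(aq)
For each mole of Ba₃(PO₄)₂ that dissolves per liter, [Ba²⁺] = 3s and [PO₄³⁻] = 2s; let s denote this solubility.
Ksp = [Ba²⁺]^3[PO₄³⁻]^2 = (3s)^3 · (2s)^2 = 108s^5
108s^5 = 8.47×10⁻³⁰  ⇒  s^5 = 7.84×10⁻³²
Taking the 5th root, s = 6.01×10⁻⁷ mol L⁻¹.

6.01×10⁻⁷ M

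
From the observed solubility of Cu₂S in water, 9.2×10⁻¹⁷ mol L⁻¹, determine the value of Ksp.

Ksp = 3.1×10⁻⁴⁸

Cu₂S(s) ⇌ 2 Cu⁺(aq) + S²⁻(aq)
Let s be the molar solubility. Then [Cu⁺] = 2s and [S²⁻] = s.
Ksp = [Cu⁺]^2[S²⁻] = (2s)^2 · s = 4s^3
Ksp = 4 × (9.2×10⁻¹⁷)^3 = 3.1×10⁻⁴⁸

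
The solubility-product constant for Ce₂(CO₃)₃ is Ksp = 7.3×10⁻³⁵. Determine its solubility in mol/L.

5.8×10⁻⁸ M

Ce₂(CO₃)₃(s) ⇌ 2 Ce³⁺(aq) + 3 CO₃²⁻(aq)
Call the molar solubility s, so that [Ce³⁺] = 2s and [CO₃²⁻] = 3s.
Ksp = [Ce³⁺]^2[CO₃²⁻]^3 = (2s)^2 · (3s)^3 = 108s^5
108s^5 = 7.3×10⁻³⁵  ⇒  s^5 = 6.8×10⁻³⁷
Taking the 5th root, s = 5.8×10⁻⁸ M.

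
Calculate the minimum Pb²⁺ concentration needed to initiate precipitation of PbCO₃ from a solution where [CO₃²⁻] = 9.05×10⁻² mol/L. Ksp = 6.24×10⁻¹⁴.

Precipitation of each salt begins when its ion product equals Ksp.
PbCO₃(s) ⇌ Pb²⁺(aq) + CO₃²⁻(aq)
Ksp = [Pb²⁺][CO₃²⁻] = [Pb²⁺](9.05×10⁻²)
[Pb²⁺] = 6.24×10⁻¹⁴ / (9.05×10⁻²) = 6.90×10⁻¹³
[Pb²⁺] = 6.90×10⁻¹³ mol/L

6.90×10⁻¹³ M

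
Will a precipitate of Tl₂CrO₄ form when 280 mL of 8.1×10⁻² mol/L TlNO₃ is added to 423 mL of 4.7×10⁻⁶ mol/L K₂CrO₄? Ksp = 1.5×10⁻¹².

Total volume after mixing = 280 + 423 = 703 mL.
[Tl⁺] = (8.1×10⁻²)(280)/703 = 3.2×10⁻² mol/L
[CrO₄²⁻] = (4.7×10⁻⁶)(423)/703 = 2.8×10⁻⁶ mol/L
Q = [Tl⁺]^2[CrO₄²⁻] = 2.9×10⁻⁹
Because Q > Ksp (2.9×10⁻⁹ vs 1.5×10⁻¹²), a precipitate of Tl₂CrO₄ forms.

Yes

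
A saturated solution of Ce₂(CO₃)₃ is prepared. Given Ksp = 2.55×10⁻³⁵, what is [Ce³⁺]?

9.45×10⁻⁸ M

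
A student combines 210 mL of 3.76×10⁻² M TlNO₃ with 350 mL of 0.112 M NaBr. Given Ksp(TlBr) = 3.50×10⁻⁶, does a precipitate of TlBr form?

Total volume after mixing = 210 + 350 = 560 mL.
[Tl⁺] = (3.76×10⁻²)(210)/560 = 1.41×10⁻² M
[Br⁻] = (0.112)(350)/560 = 7.00×10⁻² M
Q = [Tl⁺][Br⁻] = 9.87×10⁻⁴
Since Q (9.87×10⁻⁴) exceeds Ksp (3.50×10⁻⁶), TlBr will precipitate.

Yes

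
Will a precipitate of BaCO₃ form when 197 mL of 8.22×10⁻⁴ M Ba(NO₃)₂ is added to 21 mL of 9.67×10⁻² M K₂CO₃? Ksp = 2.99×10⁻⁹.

Total volume after mixing = 197 + 21 = 218 mL.
[Ba²⁺] = (8.22×10⁻⁴)(197)/218 = 7.43×10⁻⁴ M
[CO₃²⁻] = (9.67×10⁻²)(21)/218 = 9.32×10⁻³ M
Q = [Ba²⁺][CO₃²⁻] = 6.92×10⁻⁶
Because Q > Ksp (6.92×10⁻⁶ vs 2.99×10⁻⁹), a precipitate of BaCO₃ forms.

Yes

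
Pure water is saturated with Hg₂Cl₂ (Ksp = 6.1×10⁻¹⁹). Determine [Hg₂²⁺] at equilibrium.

5.3×10⁻⁷ M

Hg₂Cl₂(s) ⇌ Hg₂²⁺(aq) + 2 Cl⁻(aq)
If s mol/L of Hg₂Cl₂ dissolves, [Hg₂²⁺] = s and [Cl⁻] = 2s.
Ksp = [Hg₂²⁺][Cl⁻]^2 = s · (2s)^2 = 4s^3 = 6.1×10⁻¹⁹
s = 5.3×10⁻⁷ mol L⁻¹
[Hg₂²⁺] = s = 5.3×10⁻⁷ mol L⁻¹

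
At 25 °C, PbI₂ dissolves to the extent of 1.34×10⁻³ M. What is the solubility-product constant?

Ksp = 9.62×10⁻⁹

PbI₂(s) ⇌ Pb²⁺(aq) + 2 I⁻(aq)
For each mole of PbI₂ that dissolves per liter, [Pb²⁺] = s and [I⁻] = 2s; let s denote this solubility.
Ksp = [Pb²⁺][I⁻]^2 = s · (2s)^2 = 4s^3
Ksp = 4 × (1.34×10⁻³)^3 = 9.62×10⁻⁹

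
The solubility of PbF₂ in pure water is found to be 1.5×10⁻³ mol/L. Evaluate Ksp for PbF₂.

PbF₂(s) ⇌ Pb²⁺(aq) + 2 F⁻(aq)
If s mol/L of PbF₂ dissolves, [Pb²⁺] = s and [F⁻] = 2s.
Ksp = [Pb²⁺][F⁻]^2 = s · (2s)^2 = 4s^3
Ksp = 4 × (1.5×10⁻³)^3 = 1.4×10⁻⁸

Ksp = 1.4×10⁻⁸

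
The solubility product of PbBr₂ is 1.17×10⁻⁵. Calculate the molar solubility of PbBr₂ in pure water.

1.43×10⁻² M

PbBr₂(s) ⇌ Pb²⁺(aq) + 2 Br⁻(aq)
Let s be the molar solubility. Then [Pb²⁺] = s and [Br⁻] = 2s.
Ksp = [Pb²⁺][Br⁻]^2 = s · (2s)^2 = 4s^3
4s^3 = 1.17×10⁻⁵  ⇒  s^3 = 2.93×10⁻⁶
Taking the 3rd root, s = 1.43×10⁻² mol/L.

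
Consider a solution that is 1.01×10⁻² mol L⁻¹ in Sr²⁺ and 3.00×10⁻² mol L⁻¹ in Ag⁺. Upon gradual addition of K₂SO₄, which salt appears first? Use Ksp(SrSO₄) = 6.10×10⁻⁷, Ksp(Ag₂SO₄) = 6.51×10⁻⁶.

SrSO₄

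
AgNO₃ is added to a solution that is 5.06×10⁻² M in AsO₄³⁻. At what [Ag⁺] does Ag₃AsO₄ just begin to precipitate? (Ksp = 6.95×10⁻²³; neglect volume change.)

1.11×10⁻⁷ M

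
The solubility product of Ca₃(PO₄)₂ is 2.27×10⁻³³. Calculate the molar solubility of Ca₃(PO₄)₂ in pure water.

Ca₃(PO₄)₂(s) ⇌ 3 Ca²⁺(aq) + 2 PO₄³⁻(aq)
If s mol/L of Ca₃(PO₄)₂ dissolves, [Ca²⁺] = 3s and [PO₄³⁻] = 2s.
Ksp = [Ca²⁺]^3[PO₄³⁻]^2 = (3s)^3 · (2s)^2 = 108s^5
108s^5 = 2.27×10⁻³³  ⇒  s^5 = 2.10×10⁻³⁵
Taking the 5th root, s = 1.16×10⁻⁷ mol L⁻¹.

1.16×10⁻⁷ M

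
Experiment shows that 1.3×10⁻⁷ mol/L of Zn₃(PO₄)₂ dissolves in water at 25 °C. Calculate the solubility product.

Zn₃(PO₄)₂(s) ⇌ 3 Zn²⁺(aq) + 2 PO₄³⁻(aq)
Let s be the molar solubility. Then [Zn²⁺] = 3s and [PO₄³⁻] = 2s.
Ksp = [Zn²⁺]^3[PO₄³⁻]^2 = (3s)^3 · (2s)^2 = 108s^5
Ksp = 108 × (1.3×10⁻⁷)^5 = 4.0×10⁻³³

Ksp = 4.0×10⁻³³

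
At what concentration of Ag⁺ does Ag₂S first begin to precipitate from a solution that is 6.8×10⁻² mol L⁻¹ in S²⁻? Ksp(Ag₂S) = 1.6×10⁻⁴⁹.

1.5×10⁻²⁴ M

Precipitation begins when Q = Ksp.
Ag₂S(s) ⇌ 2 Ag⁺(aq) + S²⁻(aq)
Ksp = [Ag⁺]^2[S²⁻] = [Ag⁺]^2(6.8×10⁻²)
[Ag⁺]^2 = 1.6×10⁻⁴⁹ / (6.8×10⁻²) = 2.4×10⁻⁴⁸
[Ag⁺] = 1.5×10⁻²⁴ mol L⁻¹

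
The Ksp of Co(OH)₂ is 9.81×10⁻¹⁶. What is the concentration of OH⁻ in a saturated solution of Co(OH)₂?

1.25×10⁻⁵ M

Co(OH)₂(s) ⇌ Co²⁺(aq) + 2 OH⁻(aq)
If s mol/L of Co(OH)₂ dissolves, [Co²⁺] = s and [OH⁻] = 2s.
Ksp = [Co²⁺][OH⁻]^2 = s · (2s)^2 = 4s^3 = 9.81×10⁻¹⁶
s = 6.26×10⁻⁶ mol/L
[OH⁻] = 2s = 1.25×10⁻⁵ mol/L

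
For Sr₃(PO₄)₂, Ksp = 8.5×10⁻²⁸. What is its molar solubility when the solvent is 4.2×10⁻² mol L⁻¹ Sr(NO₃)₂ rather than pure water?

Sr₃(PO₄)₂(s) ⇌ 3 Sr²⁺(aq) + 2 PO₄³⁻(aq)
With Sr²⁺ already at 4.2×10⁻² mol L⁻¹ and s small, take [Sr²⁺] ≈ 4.2×10⁻² mol L⁻¹ and [PO₄³⁻] = 2s.
Ksp = [Sr²⁺]^3[PO₄³⁻]^2 = (4.2×10⁻²)^3(2s)^2
(2s)^2 = 8.5×10⁻²⁸ / (4.2×10⁻²)^3 = 1.1×10⁻²³
s = 1.7×10⁻¹² mol L⁻¹

1.7×10⁻¹² M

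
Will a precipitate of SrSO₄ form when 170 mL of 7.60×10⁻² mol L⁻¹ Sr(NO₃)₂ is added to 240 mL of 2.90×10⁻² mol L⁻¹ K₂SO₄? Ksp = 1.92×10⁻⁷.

Total volume after mixing = 170 + 240 = 410 mL.
[Sr²⁺] = (7.60×10⁻²)(170)/410 = 3.15×10⁻² mol L⁻¹
[SO₄²⁻] = (2.90×10⁻²)(240)/410 = 1.70×10⁻² mol L⁻¹
Q = [Sr²⁺][SO₄²⁻] = 5.35×10⁻⁴
Q = 5.35×10⁻⁴ > Ksp = 1.92×10⁻⁷, so the solution is supersaturated and SrSO₄ precipitates.

Yes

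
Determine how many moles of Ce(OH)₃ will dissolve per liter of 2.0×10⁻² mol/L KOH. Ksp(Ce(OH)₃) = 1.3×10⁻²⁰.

1.6×10⁻¹⁵ M

Ce(OH)₃(s) ⇌ Ce³⁺(aq) + 3 OH⁻(aq)
With OH⁻ already at 2.0×10⁻² mol/L and s small, take [OH⁻] ≈ 2.0×10⁻² mol/L and [Ce³⁺] = s.
Ksp = [Ce³⁺][OH⁻]^3 = s(2.0×10⁻²)^3
s = 1.3×10⁻²⁰ / (2.0×10⁻²)^3 = 1.6×10⁻¹⁵
s = 1.6×10⁻¹⁵ mol/L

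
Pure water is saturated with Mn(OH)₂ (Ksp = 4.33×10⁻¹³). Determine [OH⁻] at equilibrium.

9.53×10⁻⁵ M

Mn(OH)₂(s) ⇌ Mn²⁺(aq) + 2 OH⁻(aq)
With molar solubility s: [Mn²⁺] = s, [OH⁻] = 2s.
Ksp = [Mn²⁺][OH⁻]^2 = s · (2s)^2 = 4s^3 = 4.33×10⁻¹³
s = 4.77×10⁻⁵ mol/L
[OH⁻] = 2s = 9.53×10⁻⁵ mol/L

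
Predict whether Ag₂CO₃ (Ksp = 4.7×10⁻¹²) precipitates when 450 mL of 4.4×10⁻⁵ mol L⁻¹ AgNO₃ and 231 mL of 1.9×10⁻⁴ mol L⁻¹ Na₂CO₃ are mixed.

The combined volume is 681 mL.
[Ag⁺] = (4.4×10⁻⁵)(450)/681 = 2.9×10⁻⁵ mol L⁻¹
[CO₃²⁻] = (1.9×10⁻⁴)(231)/681 = 6.4×10⁻⁵ mol L⁻¹
Q = [Ag⁺]^2[CO₃²⁻] = 5.4×10⁻¹⁴
Since Q (5.4×10⁻¹⁴) is less than Ksp (4.7×10⁻¹²), no Ag₂CO₃ precipitates.

No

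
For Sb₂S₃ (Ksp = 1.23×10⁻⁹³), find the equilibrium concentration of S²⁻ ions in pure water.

3.08×10⁻¹⁹ M

Sb₂S₃(s) ⇌ 2 Sb³⁺(aq) + 3 S²⁻(aq)
Call the molar solubility s, so that [Sb³⁺] = 2s and [S²⁻] = 3s.
Ksp = [Sb³⁺]^2[S²⁻]^3 = (2s)^2 · (3s)^3 = 108s^5 = 1.23×10⁻⁹³
s = 1.03×10⁻¹⁹ mol/L
[S²⁻] = 3s = 3.08×10⁻¹⁹ mol/L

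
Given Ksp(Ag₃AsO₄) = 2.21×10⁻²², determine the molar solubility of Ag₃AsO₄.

Ag₃AsO₄(s) ⇌ 3 Ag⁺(aq) + AsO₄³⁻(aq)
If s mol/L of Ag₃AsO₄ dissolves, [Ag⁺] = 3s and [AsO₄³⁻] = s.
Ksp = [Ag⁺]^3[AsO₄³⁻] = (3s)^3 · s = 27s^4
27s^4 = 2.21×10⁻²²  ⇒  s^4 = 8.19×10⁻²⁴
s = 1.69×10⁻⁶ mol/L

1.69×10⁻⁶ M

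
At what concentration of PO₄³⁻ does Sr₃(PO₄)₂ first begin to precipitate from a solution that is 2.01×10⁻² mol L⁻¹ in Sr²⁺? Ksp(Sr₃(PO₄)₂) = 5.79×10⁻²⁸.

8.44×10⁻¹² M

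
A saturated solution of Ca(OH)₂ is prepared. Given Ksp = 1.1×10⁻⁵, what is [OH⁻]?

Ca(OH)₂(s) ⇌ Ca²⁺(aq) + 2 OH⁻(aq)
If s mol/L of Ca(OH)₂ dissolves, [Ca²⁺] = s and [OH⁻] = 2s.
Ksp = [Ca²⁺][OH⁻]^2 = s · (2s)^2 = 4s^3 = 1.1×10⁻⁵
s = 1.4×10⁻² mol/L
[OH⁻] = 2s = 2.8×10⁻² mol/L

2.8×10⁻² M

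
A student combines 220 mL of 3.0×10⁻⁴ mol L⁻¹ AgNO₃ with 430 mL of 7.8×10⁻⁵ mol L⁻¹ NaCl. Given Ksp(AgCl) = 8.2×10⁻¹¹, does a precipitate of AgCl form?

Yes

Total volume after mixing = 220 + 430 = 650 mL.
[Ag⁺] = (3.0×10⁻⁴)(220)/650 = 1.0×10⁻⁴ mol L⁻¹
[Cl⁻] = (7.8×10⁻⁵)(430)/650 = 5.2×10⁻⁵ mol L⁻¹
Q = [Ag⁺][Cl⁻] = 5.2×10⁻⁹
Since Q (5.2×10⁻⁹) exceeds Ksp (8.2×10⁻¹¹), AgCl will precipitate.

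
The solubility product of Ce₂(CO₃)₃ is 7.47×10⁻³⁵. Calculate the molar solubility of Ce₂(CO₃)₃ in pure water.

5.86×10⁻⁸ M

Ce₂(CO₃)₃(s) ⇌ 2 Ce³⁺(aq) + 3 CO₃²⁻(aq)
Call the molar solubility s, so that [Ce³⁺] = 2s and [CO₃²⁻] = 3s.
Ksp = [Ce³⁺]^2[CO₃²⁻]^3 = (2s)^2 · (3s)^3 = 108s^5
108s^5 = 7.47×10⁻³⁵  ⇒  s^5 = 6.92×10⁻³⁷
Taking the 5th root, s = 5.86×10⁻⁸ mol L⁻¹.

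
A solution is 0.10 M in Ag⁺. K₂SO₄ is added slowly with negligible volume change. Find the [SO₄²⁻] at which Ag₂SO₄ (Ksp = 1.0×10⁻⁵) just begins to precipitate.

1.0×10⁻³ M

Precipitation begins when Q = Ksp.
Ag₂SO₄(s) ⇌ 2 Ag⁺(aq) + SO₄²⁻(aq)
Ksp = [Ag⁺]^2[SO₄²⁻] = [SO₄²⁻](0.10)^2
[SO₄²⁻] = 1.0×10⁻⁵ / (0.10)^2 = 1.0×10⁻³
[SO₄²⁻] = 1.0×10⁻³ M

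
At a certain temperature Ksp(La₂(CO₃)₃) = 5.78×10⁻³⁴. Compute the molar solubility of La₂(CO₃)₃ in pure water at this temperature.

8.82×10⁻⁸ M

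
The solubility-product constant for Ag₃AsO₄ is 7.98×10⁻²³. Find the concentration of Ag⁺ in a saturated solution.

3.93×10⁻⁶ M

Ag₃AsO₄(s) ⇌ 3 Ag⁺(aq) + AsO₄³⁻(aq)
With molar solubility s: [Ag⁺] = 3s, [AsO₄³⁻] = s.
Ksp = [Ag⁺]^3[AsO₄³⁻] = (3s)^3 · s = 27s^4 = 7.98×10⁻²³
s = 1.31×10⁻⁶ mol L⁻¹
[Ag⁺] = 3s = 3.93×10⁻⁶ mol L⁻¹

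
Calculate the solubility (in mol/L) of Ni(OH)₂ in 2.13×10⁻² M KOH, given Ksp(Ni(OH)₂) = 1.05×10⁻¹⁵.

2.31×10⁻¹² M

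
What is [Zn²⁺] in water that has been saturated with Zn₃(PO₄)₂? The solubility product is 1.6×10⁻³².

Zn₃(PO₄)₂(s) ⇌ 3 Zn²⁺(aq) + 2 PO₄³⁻(aq)
Let s be the molar solubility. Then [Zn²⁺] = 3s and [PO₄³⁻] = 2s.
Ksp = [Zn²⁺]^3[PO₄³⁻]^2 = (3s)^3 · (2s)^2 = 108s^5 = 1.6×10⁻³²
s = 1.7×10⁻⁷ mol/L
[Zn²⁺] = 3s = 5.1×10⁻⁷ mol/L

5.1×10⁻⁷ M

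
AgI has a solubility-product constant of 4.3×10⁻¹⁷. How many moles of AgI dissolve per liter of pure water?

6.6×10⁻⁹ M

AgI(s) ⇌ Ag⁺(aq) + I⁻(aq)
With molar solubility s: [Ag⁺] = s, [I⁻] = s.
Ksp = [Ag⁺][I⁻] = s · s = s^2
s^2 = 4.3×10⁻¹⁷
s = (4.3×10⁻¹⁷)^(1/2) = 6.6×10⁻⁹ mol/L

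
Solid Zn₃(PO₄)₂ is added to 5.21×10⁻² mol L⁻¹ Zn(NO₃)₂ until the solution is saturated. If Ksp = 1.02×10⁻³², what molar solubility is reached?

Zn₃(PO₄)₂(s) ⇌ 3 Zn²⁺(aq) + 2 PO₄³⁻(aq)
The solution already contains Zn²⁺ at 5.21×10⁻² mol L⁻¹. Let s be the molar solubility of Zn₃(PO₄)₂.
[Zn²⁺] ≈ 5.21×10⁻² mol L⁻¹ (common ion dominates); [PO₄³⁻] = 2s.
Ksp = [Zn²⁺]^3[PO₄³⁻]^2 = (5.21×10⁻²)^3(2s)^2
(2s)^2 = 1.02×10⁻³² / (5.21×10⁻²)^3 = 7.21×10⁻²⁹
s = 4.25×10⁻¹⁵ mol L⁻¹

4.25×10⁻¹⁵ M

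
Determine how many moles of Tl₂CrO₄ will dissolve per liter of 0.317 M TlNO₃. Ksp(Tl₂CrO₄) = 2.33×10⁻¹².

2.32×10⁻¹¹ M

Tl₂CrO₄(s) ⇌ 2 Tl⁺(aq) + CrO₄²⁻(aq)
With Tl⁺ already at 0.317 M and s small, take [Tl⁺] ≈ 0.317 M and [CrO₄²⁻] = s.
Ksp = [Tl⁺]^2[CrO₄²⁻] = (0.317)^2s
s = 2.33×10⁻¹² / (0.317)^2 = 2.32×10⁻¹¹
s = 2.32×10⁻¹¹ M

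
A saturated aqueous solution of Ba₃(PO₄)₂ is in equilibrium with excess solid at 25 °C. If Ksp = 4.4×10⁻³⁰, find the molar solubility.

Ba₃(PO₄)₂(s) ⇌ 3 Ba²⁺(aq) + 2 PO₄³⁻(aq)
If s mol/L of Ba₃(PO₄)₂ dissolves, [Ba²⁺] = 3s and [PO₄³⁻] = 2s.
Ksp = [Ba²⁺]^3[PO₄³⁻]^2 = (3s)^3 · (2s)^2 = 108s^5
108s^5 = 4.4×10⁻³⁰  ⇒  s^5 = 4.1×10⁻³²
s = 5.3×10⁻⁷ M

5.3×10⁻⁷ M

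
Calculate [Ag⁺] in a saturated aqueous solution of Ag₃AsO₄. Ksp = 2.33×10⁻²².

Ag₃AsO₄(s) ⇌ 3 Ag⁺(aq) + AsO₄³⁻(aq)
Let s be the molar solubility. Then [Ag⁺] = 3s and [AsO₄³⁻] = s.
Ksp = [Ag⁺]^3[AsO₄³⁻] = (3s)^3 · s = 27s^4 = 2.33×10⁻²²
s = 1.71×10⁻⁶ M
[Ag⁺] = 3s = 5.14×10⁻⁶ M

5.14×10⁻⁶ M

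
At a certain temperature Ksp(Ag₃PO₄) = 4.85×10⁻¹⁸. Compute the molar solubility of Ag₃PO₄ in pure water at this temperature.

Ag₃PO₄(s) ⇌ 3 Ag⁺(aq) + PO₄³⁻(aq)
If s mol/L of Ag₃PO₄ dissolves, [Ag⁺] = 3s and [PO₄³⁻] = s.
Ksp = [Ag⁺]^3[PO₄³⁻] = (3s)^3 · s = 27s^4
27s^4 = 4.85×10⁻¹⁸  ⇒  s^4 = 1.80×10⁻¹⁹
s = 2.06×10⁻⁵ mol/L

2.06×10⁻⁵ M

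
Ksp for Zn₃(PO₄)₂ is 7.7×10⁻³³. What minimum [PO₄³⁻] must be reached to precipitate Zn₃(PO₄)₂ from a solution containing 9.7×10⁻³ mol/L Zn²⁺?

9.2×10⁻¹⁴ M

The threshold for precipitation is Q = Ksp.
Zn₃(PO₄)₂(s) ⇌ 3 Zn²⁺(aq) + 2 PO₄³⁻(aq)
Ksp = [Zn²⁺]^3[PO₄³⁻]^2 = [PO₄³⁻]^2(9.7×10⁻³)^3
[PO₄³⁻]^2 = 7.7×10⁻³³ / (9.7×10⁻³)^3 = 8.4×10⁻²⁷
[PO₄³⁻] = 9.2×10⁻¹⁴ mol/L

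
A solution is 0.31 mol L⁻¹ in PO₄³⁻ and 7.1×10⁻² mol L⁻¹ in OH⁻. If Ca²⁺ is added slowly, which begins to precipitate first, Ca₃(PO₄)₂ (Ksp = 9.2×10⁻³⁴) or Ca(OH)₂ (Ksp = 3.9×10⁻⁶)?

Precipitation of each salt begins when its ion product equals Ksp.
For Ca₃(PO₄)₂: [Ca²⁺] = (Ksp/[PO₄³⁻]^2)^(1/3) = 2.1×10⁻¹¹ mol L⁻¹
For Ca(OH)₂: [Ca²⁺] = (Ksp/[OH⁻]^2) = 7.7×10⁻⁴ mol L⁻¹
The smaller threshold [Ca²⁺] is reached first, so Ca₃(PO₄)₂ precipitates first.

Ca₃(PO₄)₂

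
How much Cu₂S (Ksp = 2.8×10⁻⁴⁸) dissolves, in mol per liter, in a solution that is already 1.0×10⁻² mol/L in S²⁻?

8.4×10⁻²⁴ M

Cu₂S(s) ⇌ 2 Cu⁺(aq) + S²⁻(aq)
With S²⁻ already at 1.0×10⁻² mol/L and s small, take [S²⁻] ≈ 1.0×10⁻² mol/L and [Cu⁺] = 2s.
Ksp = [Cu⁺]^2[S²⁻] = (2s)^2(1.0×10⁻²)
(2s)^2 = 2.8×10⁻⁴⁸ / (1.0×10⁻²) = 2.8×10⁻⁴⁶
s = 8.4×10⁻²⁴ mol/L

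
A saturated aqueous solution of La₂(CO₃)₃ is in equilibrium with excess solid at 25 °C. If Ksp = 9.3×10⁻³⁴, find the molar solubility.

9.7×10⁻⁸ M

La₂(CO₃)₃(s) ⇌ 2 La³⁺(aq) + 3 CO₃²⁻(aq)
With molar solubility s: [La³⁺] = 2s, [CO₃²⁻] = 3s.
Ksp = [La³⁺]^2[CO₃²⁻]^3 = (2s)^2 · (3s)^3 = 108s^5
108s^5 = 9.3×10⁻³⁴  ⇒  s^5 = 8.6×10⁻³⁶
s = (8.6×10⁻³⁶)^(1/5) = 9.7×10⁻⁸ mol L⁻¹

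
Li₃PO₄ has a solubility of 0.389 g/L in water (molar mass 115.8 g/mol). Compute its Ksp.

Molar solubility s = (0.389 g/L) / (115.8 g/mol) = 3.3592×10⁻³ mol/L
Li₃PO₄(s) ⇌ 3 Li⁺(aq) + PO₄³⁻(aq)
Call the molar solubility s, so that [Li⁺] = 3s and [PO₄³⁻] = s.
Ksp = [Li⁺]^3[PO₄³⁻] = (3s)^3 · s = 27s^4
Ksp = 27 × (3.3592×10⁻³)^4 = 3.44×10⁻⁹

Ksp = 3.44×10⁻⁹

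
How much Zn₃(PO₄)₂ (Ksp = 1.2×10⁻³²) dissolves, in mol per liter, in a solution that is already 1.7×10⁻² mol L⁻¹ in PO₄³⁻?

Zn₃(PO₄)₂(s) ⇌ 3 Zn²⁺(aq) + 2 PO₄³⁻(aq)
PO₄³⁻ is already present at 1.7×10⁻² mol L⁻¹. If s mol/L of Zn₃(PO₄)₂ dissolves, [Zn²⁺] = 3s while [PO₄³⁻] ≈ 1.7×10⁻² mol L⁻¹.
Ksp = [Zn²⁺]^3[PO₄³⁻]^2 = (3s)^3(1.7×10⁻²)^2
(3s)^3 = 1.2×10⁻³² / (1.7×10⁻²)^2 = 4.2×10⁻²⁹
s = 1.2×10⁻¹⁰ mol L⁻¹

1.2×10⁻¹⁰ M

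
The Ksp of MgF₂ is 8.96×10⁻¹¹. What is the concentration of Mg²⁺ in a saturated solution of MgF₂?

MgF₂(s) ⇌ Mg²⁺(aq) + 2 F⁻(aq)
If s mol/L of MgF₂ dissolves, [Mg²⁺] = s and [F⁻] = 2s.
Ksp = [Mg²⁺][F⁻]^2 = s · (2s)^2 = 4s^3 = 8.96×10⁻¹¹
s = 2.82×10⁻⁴ mol L⁻¹
[Mg²⁺] = s = 2.82×10⁻⁴ mol L⁻¹

2.82×10⁻⁴ M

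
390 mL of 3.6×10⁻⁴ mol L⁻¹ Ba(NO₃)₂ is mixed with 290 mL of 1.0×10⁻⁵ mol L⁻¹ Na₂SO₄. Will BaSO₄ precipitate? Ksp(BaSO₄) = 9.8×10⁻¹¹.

After mixing, V = 390 mL + 290 mL = 680 mL.
[Ba²⁺] = (3.6×10⁻⁴)(390)/680 = 2.1×10⁻⁴ mol L⁻¹
[SO₄²⁻] = (1.0×10⁻⁵)(290)/680 = 4.3×10⁻⁶ mol L⁻¹
Q = [Ba²⁺][SO₄²⁻] = 8.8×10⁻¹⁰
Since Q (8.8×10⁻¹⁰) exceeds Ksp (9.8×10⁻¹¹), BaSO₄ will precipitate.

Yes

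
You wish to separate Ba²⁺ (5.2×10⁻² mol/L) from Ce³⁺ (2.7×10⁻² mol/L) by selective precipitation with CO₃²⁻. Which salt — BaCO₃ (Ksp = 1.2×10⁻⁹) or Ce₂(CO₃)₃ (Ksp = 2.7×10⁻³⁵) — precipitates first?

Ce₂(CO₃)₃

A salt starts to precipitate once the ion product Q reaches its Ksp.
For BaCO₃: [CO₃²⁻] = (Ksp/[Ba²⁺]) = 2.3×10⁻⁸ mol/L
For Ce₂(CO₃)₃: [CO₃²⁻] = (Ksp/[Ce³⁺]^2)^(1/3) = 3.3×10⁻¹¹ mol/L
Ce₂(CO₃)₃ requires the lower [CO₃²⁻], so it precipitates first.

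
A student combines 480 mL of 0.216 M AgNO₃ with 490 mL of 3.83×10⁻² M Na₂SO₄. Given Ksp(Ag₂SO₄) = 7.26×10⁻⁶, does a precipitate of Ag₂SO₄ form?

After mixing, V = 480 mL + 490 mL = 970 mL.
[Ag⁺] = (0.216)(480)/970 = 0.107 M
[SO₄²⁻] = (3.83×10⁻²)(490)/970 = 1.93×10⁻² M
Q = [Ag⁺]^2[SO₄²⁻] = 2.21×10⁻⁴
Because Q > Ksp (2.21×10⁻⁴ vs 7.26×10⁻⁶), a precipitate of Ag₂SO₄ forms.

Yes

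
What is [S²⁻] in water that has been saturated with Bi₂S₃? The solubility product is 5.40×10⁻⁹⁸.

4.14×10⁻²⁰ M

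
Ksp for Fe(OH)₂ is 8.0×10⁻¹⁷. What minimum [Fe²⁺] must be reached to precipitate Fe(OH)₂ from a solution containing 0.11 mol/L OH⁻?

6.6×10⁻¹⁵ M

The threshold for precipitation is Q = Ksp.
Fe(OH)₂(s) ⇌ Fe²⁺(aq) + 2 OH⁻(aq)
Ksp = [Fe²⁺][OH⁻]^2 = [Fe²⁺](0.11)^2
[Fe²⁺] = 8.0×10⁻¹⁷ / (0.11)^2 = 6.6×10⁻¹⁵
[Fe²⁺] = 6.6×10⁻¹⁵ mol/L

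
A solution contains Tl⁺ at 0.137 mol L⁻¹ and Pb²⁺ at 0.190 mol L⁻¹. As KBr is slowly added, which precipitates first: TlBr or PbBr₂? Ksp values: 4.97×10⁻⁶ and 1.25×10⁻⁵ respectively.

Precipitation of each salt begins when its ion product equals Ksp.
For TlBr: [Br⁻] = (Ksp/[Tl⁺]) = 3.63×10⁻⁵ mol L⁻¹
For PbBr₂: [Br⁻] = (Ksp/[Pb²⁺])^(1/2) = 8.11×10⁻³ mol L⁻¹
The smaller threshold [Br⁻] is reached first, so TlBr precipitates first.

TlBr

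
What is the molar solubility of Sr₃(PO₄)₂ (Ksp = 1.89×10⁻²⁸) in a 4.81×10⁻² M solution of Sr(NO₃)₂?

6.52×10⁻¹³ M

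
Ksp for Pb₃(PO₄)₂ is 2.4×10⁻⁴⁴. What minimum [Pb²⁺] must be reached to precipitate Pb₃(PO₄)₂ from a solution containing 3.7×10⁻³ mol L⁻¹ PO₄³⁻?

1.2×10⁻¹³ M

The threshold for precipitation is Q = Ksp.
Pb₃(PO₄)₂(s) ⇌ 3 Pb²⁺(aq) + 2 PO₄³⁻(aq)
Ksp = [Pb²⁺]^3[PO₄³⁻]^2 = [Pb²⁺]^3(3.7×10⁻³)^2
[Pb²⁺]^3 = 2.4×10⁻⁴⁴ / (3.7×10⁻³)^2 = 1.8×10⁻³⁹
[Pb²⁺] = 1.2×10⁻¹³ mol L⁻¹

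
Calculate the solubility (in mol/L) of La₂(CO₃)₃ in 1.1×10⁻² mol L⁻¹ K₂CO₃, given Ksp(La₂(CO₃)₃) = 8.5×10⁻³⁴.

La₂(CO₃)₃(s) ⇌ 2 La³⁺(aq) + 3 CO₃²⁻(aq)
Let s be the solubility of La₂(CO₃)₃ here. The common ion gives [CO₃²⁻] ≈ 1.1×10⁻² mol L⁻¹, and [La³⁺] = 2s.
Ksp = [La³⁺]^2[CO₃²⁻]^3 = (2s)^2(1.1×10⁻²)^3
(2s)^2 = 8.5×10⁻³⁴ / (1.1×10⁻²)^3 = 6.4×10⁻²⁸
s = 1.3×10⁻¹⁴ mol L⁻¹

1.3×10⁻¹⁴ M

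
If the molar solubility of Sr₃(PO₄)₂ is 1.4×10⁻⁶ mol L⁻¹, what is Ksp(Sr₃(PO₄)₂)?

Sr₃(PO₄)₂(s) ⇌ 3 Sr²⁺(aq) + 2 PO₄³⁻(aq)
If s mol/L of Sr₃(PO₄)₂ dissolves, [Sr²⁺] = 3s and [PO₄³⁻] = 2s.
Ksp = [Sr²⁺]^3[PO₄³⁻]^2 = (3s)^3 · (2s)^2 = 108s^5
Ksp = 108 × (1.4×10⁻⁶)^5 = 5.8×10⁻²⁸

Ksp = 5.8×10⁻²⁸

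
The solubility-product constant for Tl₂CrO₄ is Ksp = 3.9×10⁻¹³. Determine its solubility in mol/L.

Tl₂CrO₄(s) ⇌ 2 Tl⁺(aq) + CrO₄²⁻(aq)
For each mole of Tl₂CrO₄ that dissolves per liter, [Tl⁺] = 2s and [CrO₄²⁻] = s; let s denote this solubility.
Ksp = [Tl⁺]^2[CrO₄²⁻] = (2s)^2 · s = 4s^3
4s^3 = 3.9×10⁻¹³  ⇒  s^3 = 9.8×10⁻¹⁴
s = (9.8×10⁻¹⁴)^(1/3) = 4.6×10⁻⁵ mol/L

4.6×10⁻⁵ M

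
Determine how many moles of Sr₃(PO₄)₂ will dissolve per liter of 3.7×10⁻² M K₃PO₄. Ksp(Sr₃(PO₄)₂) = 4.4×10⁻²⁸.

2.3×10⁻⁹ M

Sr₃(PO₄)₂(s) ⇌ 3 Sr²⁺(aq) + 2 PO₄³⁻(aq)
PO₄³⁻ is already present at 3.7×10⁻² M. If s mol/L of Sr₃(PO₄)₂ dissolves, [Sr²⁺] = 3s while [PO₄³⁻] ≈ 3.7×10⁻² M.
Ksp = [Sr²⁺]^3[PO₄³⁻]^2 = (3s)^3(3.7×10⁻²)^2
(3s)^3 = 4.4×10⁻²⁸ / (3.7×10⁻²)^2 = 3.2×10⁻²⁵
s = 2.3×10⁻⁹ M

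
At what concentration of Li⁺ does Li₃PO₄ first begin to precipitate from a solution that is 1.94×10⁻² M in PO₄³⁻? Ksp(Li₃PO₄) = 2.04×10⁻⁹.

4.72×10⁻³ M

Each salt precipitates once Q = Ksp for that salt.
Li₃PO₄(s) ⇌ 3 Li⁺(aq) + PO₄³⁻(aq)
Ksp = [Li⁺]^3[PO₄³⁻] = [Li⁺]^3(1.94×10⁻²)
[Li⁺]^3 = 2.04×10⁻⁹ / (1.94×10⁻²) = 1.05×10⁻⁷
[Li⁺] = 4.72×10⁻³ M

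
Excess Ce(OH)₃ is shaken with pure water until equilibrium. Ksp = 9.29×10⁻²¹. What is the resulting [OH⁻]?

1.29×10⁻⁵ M

Ce(OH)₃(s) ⇌ Ce³⁺(aq) + 3 OH⁻(aq)
With molar solubility s: [Ce³⁺] = s, [OH⁻] = 3s.
Ksp = [Ce³⁺][OH⁻]^3 = s · (3s)^3 = 27s^4 = 9.29×10⁻²¹
s = 4.31×10⁻⁶ M
[OH⁻] = 3s = 1.29×10⁻⁵ M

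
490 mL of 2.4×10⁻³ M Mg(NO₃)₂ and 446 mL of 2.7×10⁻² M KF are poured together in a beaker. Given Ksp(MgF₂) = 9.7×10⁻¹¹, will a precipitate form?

Total volume after mixing = 490 + 446 = 936 mL.
[Mg²⁺] = (2.4×10⁻³)(490)/936 = 1.3×10⁻³ M
[F⁻] = (2.7×10⁻²)(446)/936 = 1.3×10⁻² M
Q = [Mg²⁺][F⁻]^2 = 2.1×10⁻⁷
Q = 2.1×10⁻⁷ > Ksp = 9.7×10⁻¹¹, so the solution is supersaturated and MgF₂ precipitates.

Yes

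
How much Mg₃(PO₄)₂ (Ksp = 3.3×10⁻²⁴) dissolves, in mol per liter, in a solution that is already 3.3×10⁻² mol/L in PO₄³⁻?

Mg₃(PO₄)₂(s) ⇌ 3 Mg²⁺(aq) + 2 PO₄³⁻(aq)
PO₄³⁻ is already present at 3.3×10⁻² mol/L. If s mol/L of Mg₃(PO₄)₂ dissolves, [Mg²⁺] = 3s while [PO₄³⁻] ≈ 3.3×10⁻² mol/L.
Ksp = [Mg²⁺]^3[PO₄³⁻]^2 = (3s)^3(3.3×10⁻²)^2
(3s)^3 = 3.3×10⁻²⁴ / (3.3×10⁻²)^2 = 3.0×10⁻²¹
s = 4.8×10⁻⁸ mol/L

4.8×10⁻⁸ M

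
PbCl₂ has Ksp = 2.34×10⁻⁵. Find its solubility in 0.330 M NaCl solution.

2.15×10⁻⁴ M

PbCl₂(s) ⇌ Pb²⁺(aq) + 2 Cl⁻(aq)
The solution already contains Cl⁻ at 0.330 M. Let s be the molar solubility of PbCl₂.
[Cl⁻] ≈ 0.330 M (common ion dominates); [Pb²⁺] = s.
Ksp = [Pb²⁺][Cl⁻]^2 = s(0.330)^2
s = 2.34×10⁻⁵ / (0.330)^2 = 2.15×10⁻⁴
s = 2.15×10⁻⁴ M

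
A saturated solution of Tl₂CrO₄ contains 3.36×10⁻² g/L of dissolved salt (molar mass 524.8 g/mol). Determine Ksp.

Ksp = 1.05×10⁻¹²

s = (3.36×10⁻² g L⁻¹)/(524.8 g mol⁻¹) = 6.4024×10⁻⁵ M
Tl₂CrO₄(s) ⇌ 2 Tl⁺(aq) + CrO₄²⁻(aq)
If s mol/L of Tl₂CrO₄ dissolves, [Tl⁺] = 2s and [CrO₄²⁻] = s.
Ksp = [Tl⁺]^2[CrO₄²⁻] = (2s)^2 · s = 4s^3
Ksp = 4 × (6.4024×10⁻⁵)^3 = 1.05×10⁻¹²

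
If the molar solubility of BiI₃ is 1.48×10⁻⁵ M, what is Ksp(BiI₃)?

BiI₃(s) ⇌ Bi³⁺(aq) + 3 I⁻(aq)
For each mole of BiI₃ that dissolves per liter, [Bi³⁺] = s and [I⁻] = 3s; let s denote this solubility.
Ksp = [Bi³⁺][I⁻]^3 = s · (3s)^3 = 27s^4
Ksp = 27 × (1.48×10⁻⁵)^4 = 1.30×10⁻¹⁸

Ksp = 1.30×10⁻¹⁸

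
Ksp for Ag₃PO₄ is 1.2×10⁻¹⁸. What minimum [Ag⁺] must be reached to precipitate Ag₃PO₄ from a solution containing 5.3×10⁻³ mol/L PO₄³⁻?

6.1×10⁻⁶ M

Precipitation begins when Q = Ksp.
Ag₃PO₄(s) ⇌ 3 Ag⁺(aq) + PO₄³⁻(aq)
Ksp = [Ag⁺]^3[PO₄³⁻] = [Ag⁺]^3(5.3×10⁻³)
[Ag⁺]^3 = 1.2×10⁻¹⁸ / (5.3×10⁻³) = 2.3×10⁻¹⁶
[Ag⁺] = 6.1×10⁻⁶ mol/L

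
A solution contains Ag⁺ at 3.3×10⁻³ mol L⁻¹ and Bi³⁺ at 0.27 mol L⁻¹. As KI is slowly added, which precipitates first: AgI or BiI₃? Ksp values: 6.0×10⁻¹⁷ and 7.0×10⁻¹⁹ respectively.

A salt starts to precipitate once the ion product Q reaches its Ksp.
For AgI: [I⁻] = (Ksp/[Ag⁺]) = 1.8×10⁻¹⁴ mol L⁻¹
For BiI₃: [I⁻] = (Ksp/[Bi³⁺])^(1/3) = 1.4×10⁻⁶ mol L⁻¹
AgI requires the lower [I⁻], so it precipitates first.

AgI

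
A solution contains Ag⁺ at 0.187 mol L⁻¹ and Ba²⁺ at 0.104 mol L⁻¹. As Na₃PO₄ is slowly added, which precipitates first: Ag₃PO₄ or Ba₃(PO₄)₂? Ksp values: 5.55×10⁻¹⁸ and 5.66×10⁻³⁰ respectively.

Ag₃PO₄

Precipitation of each salt begins when its ion product equals Ksp.
For Ag₃PO₄: [PO₄³⁻] = (Ksp/[Ag⁺]^3) = 8.49×10⁻¹⁶ mol L⁻¹
For Ba₃(PO₄)₂: [PO₄³⁻] = (Ksp/[Ba²⁺]^3)^(1/2) = 7.09×10⁻¹⁴ mol L⁻¹
Ag₃PO₄ requires the lower [PO₄³⁻], so it precipitates first.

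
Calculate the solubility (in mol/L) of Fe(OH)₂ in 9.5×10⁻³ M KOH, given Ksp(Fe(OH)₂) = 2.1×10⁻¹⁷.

Fe(OH)₂(s) ⇌ Fe²⁺(aq) + 2 OH⁻(aq)
The solution already contains OH⁻ at 9.5×10⁻³ M. Let s be the molar solubility of Fe(OH)₂.
[OH⁻] ≈ 9.5×10⁻³ M (common ion dominates); [Fe²⁺] = s.
Ksp = [Fe²⁺][OH⁻]^2 = s(9.5×10⁻³)^2
s = 2.1×10⁻¹⁷ / (9.5×10⁻³)^2 = 2.3×10⁻¹³
s = 2.3×10⁻¹³ M

2.3×10⁻¹³ M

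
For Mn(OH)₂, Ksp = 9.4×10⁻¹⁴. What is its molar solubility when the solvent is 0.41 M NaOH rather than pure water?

Mn(OH)₂(s) ⇌ Mn²⁺(aq) + 2 OH⁻(aq)
The solution already contains OH⁻ at 0.41 M. Let s be the molar solubility of Mn(OH)₂.
[OH⁻] ≈ 0.41 M (common ion dominates); [Mn²⁺] = s.
Ksp = [Mn²⁺][OH⁻]^2 = s(0.41)^2
s = 9.4×10⁻¹⁴ / (0.41)^2 = 5.6×10⁻¹³
s = 5.6×10⁻¹³ M

5.6×10⁻¹³ M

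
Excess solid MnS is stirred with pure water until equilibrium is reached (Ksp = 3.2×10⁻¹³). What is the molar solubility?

MnS(s) ⇌ Mn²⁺(aq) + S²⁻(aq)
If s mol/L of MnS dissolves, [Mn²⁺] = s and [S²⁻] = s.
Ksp = [Mn²⁺][S²⁻] = s · s = s^2
s^2 = 3.2×10⁻¹³
Taking the 2nd root, s = 5.7×10⁻⁷ mol/L.

5.7×10⁻⁷ M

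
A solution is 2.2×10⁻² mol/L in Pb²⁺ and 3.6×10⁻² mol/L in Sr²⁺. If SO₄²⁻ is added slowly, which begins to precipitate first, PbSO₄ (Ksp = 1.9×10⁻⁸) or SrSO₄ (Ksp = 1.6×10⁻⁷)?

A salt starts to precipitate once the ion product Q reaches its Ksp.
For PbSO₄: [SO₄²⁻] = (Ksp/[Pb²⁺]) = 8.6×10⁻⁷ mol/L
For SrSO₄: [SO₄²⁻] = (Ksp/[Sr²⁺]) = 4.4×10⁻⁶ mol/L
The smaller threshold [SO₄²⁻] is reached first, so PbSO₄ precipitates first.

PbSO₄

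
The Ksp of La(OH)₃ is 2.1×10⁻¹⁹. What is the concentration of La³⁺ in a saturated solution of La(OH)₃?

9.4×10⁻⁶ M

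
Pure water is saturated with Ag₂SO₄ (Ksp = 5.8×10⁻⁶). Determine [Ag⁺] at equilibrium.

2.3×10⁻² M

Ag₂SO₄(s) ⇌ 2 Ag⁺(aq) + SO₄²⁻(aq)
With molar solubility s: [Ag⁺] = 2s, [SO₄²⁻] = s.
Ksp = [Ag⁺]^2[SO₄²⁻] = (2s)^2 · s = 4s^3 = 5.8×10⁻⁶
s = 1.1×10⁻² M
[Ag⁺] = 2s = 2.3×10⁻² M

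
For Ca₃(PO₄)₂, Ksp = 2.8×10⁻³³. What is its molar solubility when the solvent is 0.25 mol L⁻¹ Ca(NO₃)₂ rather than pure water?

2.1×10⁻¹⁶ M

Ca₃(PO₄)₂(s) ⇌ 3 Ca²⁺(aq) + 2 PO₄³⁻(aq)
Let s be the solubility of Ca₃(PO₄)₂ here. The common ion gives [Ca²⁺] ≈ 0.25 mol L⁻¹, and [PO₄³⁻] = 2s.
Ksp = [Ca²⁺]^3[PO₄³⁻]^2 = (0.25)^3(2s)^2
(2s)^2 = 2.8×10⁻³³ / (0.25)^3 = 1.8×10⁻³¹
s = 2.1×10⁻¹⁶ mol L⁻¹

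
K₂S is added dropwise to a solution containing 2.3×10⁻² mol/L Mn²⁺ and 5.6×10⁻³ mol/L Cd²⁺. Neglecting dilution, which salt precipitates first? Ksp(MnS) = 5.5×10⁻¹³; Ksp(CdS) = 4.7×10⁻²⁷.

Each salt precipitates once Q = Ksp for that salt.
For MnS: [S²⁻] = (Ksp/[Mn²⁺]) = 2.4×10⁻¹¹ mol/L
For CdS: [S²⁻] = (Ksp/[Cd²⁺]) = 8.4×10⁻²⁵ mol/L
Since CdS needs less S²⁻ to reach saturation, it precipitates first.

CdS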